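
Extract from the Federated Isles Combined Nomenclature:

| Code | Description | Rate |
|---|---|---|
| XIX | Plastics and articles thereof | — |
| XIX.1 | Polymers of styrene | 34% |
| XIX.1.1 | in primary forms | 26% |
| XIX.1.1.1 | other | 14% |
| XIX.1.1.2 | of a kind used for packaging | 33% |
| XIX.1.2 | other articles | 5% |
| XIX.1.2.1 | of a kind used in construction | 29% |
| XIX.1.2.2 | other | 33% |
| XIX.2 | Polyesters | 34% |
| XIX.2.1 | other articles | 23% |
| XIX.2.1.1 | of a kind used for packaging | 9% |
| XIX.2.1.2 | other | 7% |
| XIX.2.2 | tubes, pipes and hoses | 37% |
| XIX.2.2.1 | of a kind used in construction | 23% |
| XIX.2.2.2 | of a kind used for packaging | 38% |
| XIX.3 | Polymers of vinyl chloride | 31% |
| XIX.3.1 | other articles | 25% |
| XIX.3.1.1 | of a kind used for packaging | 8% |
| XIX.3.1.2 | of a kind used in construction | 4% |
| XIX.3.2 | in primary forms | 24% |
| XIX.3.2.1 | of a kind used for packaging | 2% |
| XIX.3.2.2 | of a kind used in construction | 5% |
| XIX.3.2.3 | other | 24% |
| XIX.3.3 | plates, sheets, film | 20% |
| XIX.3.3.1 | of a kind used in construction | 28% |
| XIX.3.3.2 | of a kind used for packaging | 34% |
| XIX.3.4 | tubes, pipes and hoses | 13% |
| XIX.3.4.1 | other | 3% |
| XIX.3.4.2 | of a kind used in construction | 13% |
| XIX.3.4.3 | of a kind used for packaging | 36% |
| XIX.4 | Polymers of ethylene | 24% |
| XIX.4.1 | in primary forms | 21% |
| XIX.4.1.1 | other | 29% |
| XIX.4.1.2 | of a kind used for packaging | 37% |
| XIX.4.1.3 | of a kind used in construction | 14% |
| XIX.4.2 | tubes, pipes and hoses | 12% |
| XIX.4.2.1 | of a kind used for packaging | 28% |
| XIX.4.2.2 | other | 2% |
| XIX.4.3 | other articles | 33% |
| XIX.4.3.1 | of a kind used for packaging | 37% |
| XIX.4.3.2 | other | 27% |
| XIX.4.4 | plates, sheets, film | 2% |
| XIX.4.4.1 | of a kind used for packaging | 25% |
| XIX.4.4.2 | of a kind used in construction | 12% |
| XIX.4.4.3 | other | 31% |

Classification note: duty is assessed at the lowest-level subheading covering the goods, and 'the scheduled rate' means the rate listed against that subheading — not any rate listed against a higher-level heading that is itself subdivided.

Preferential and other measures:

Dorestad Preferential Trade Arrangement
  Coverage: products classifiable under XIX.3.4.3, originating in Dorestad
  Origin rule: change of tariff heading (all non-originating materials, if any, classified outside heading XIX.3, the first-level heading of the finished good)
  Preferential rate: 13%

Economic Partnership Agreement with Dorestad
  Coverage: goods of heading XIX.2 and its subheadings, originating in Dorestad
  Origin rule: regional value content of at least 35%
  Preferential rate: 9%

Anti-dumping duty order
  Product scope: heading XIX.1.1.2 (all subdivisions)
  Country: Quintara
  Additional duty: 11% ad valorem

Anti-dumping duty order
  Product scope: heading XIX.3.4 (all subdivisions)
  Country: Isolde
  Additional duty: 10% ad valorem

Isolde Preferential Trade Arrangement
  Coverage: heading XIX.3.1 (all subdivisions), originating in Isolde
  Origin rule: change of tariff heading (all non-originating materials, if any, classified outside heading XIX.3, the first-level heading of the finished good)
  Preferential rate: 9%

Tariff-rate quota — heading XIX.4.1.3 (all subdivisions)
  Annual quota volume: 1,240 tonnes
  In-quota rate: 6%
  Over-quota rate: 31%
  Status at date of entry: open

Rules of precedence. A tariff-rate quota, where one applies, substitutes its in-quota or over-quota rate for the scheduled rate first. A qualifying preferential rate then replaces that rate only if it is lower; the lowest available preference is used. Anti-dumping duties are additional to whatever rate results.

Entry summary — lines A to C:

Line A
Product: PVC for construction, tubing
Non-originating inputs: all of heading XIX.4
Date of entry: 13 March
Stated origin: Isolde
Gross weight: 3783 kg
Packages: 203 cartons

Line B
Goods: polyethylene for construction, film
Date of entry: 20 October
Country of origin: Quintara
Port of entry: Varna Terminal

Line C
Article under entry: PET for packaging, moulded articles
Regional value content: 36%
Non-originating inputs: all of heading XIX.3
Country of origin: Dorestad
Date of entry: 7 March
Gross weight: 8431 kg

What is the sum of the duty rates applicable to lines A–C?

44%

Line A: PVC → XIX.3; tubing → XIX.3.4; for construction → XIX.3.4.2. Scheduled 13%. Isolde agreement on XIX.3.1: XIX.3.4.2 not covered; anti-dumping (Isolde, XIX.3.4): +10%; total 13% + 10% = 23%. → 23%.
Line B: polyethylene → XIX.4; film → XIX.4.4; for construction → XIX.4.4.2. Scheduled 12%. No special measure applies. → 12%.
Line C: PET → XIX.2; moulded articles → XIX.2.1; for packaging → XIX.2.1.1. Scheduled 9%. Dorestad agreement on XIX.3.4.3: XIX.2.1.1 not covered; Dorestad agreement on XIX.2: RVC ≥ 35% → 9% available; preference 9% not lower than 9% → no reduction. → 9%.
Sum: 23% + 12% + 9% = 44%.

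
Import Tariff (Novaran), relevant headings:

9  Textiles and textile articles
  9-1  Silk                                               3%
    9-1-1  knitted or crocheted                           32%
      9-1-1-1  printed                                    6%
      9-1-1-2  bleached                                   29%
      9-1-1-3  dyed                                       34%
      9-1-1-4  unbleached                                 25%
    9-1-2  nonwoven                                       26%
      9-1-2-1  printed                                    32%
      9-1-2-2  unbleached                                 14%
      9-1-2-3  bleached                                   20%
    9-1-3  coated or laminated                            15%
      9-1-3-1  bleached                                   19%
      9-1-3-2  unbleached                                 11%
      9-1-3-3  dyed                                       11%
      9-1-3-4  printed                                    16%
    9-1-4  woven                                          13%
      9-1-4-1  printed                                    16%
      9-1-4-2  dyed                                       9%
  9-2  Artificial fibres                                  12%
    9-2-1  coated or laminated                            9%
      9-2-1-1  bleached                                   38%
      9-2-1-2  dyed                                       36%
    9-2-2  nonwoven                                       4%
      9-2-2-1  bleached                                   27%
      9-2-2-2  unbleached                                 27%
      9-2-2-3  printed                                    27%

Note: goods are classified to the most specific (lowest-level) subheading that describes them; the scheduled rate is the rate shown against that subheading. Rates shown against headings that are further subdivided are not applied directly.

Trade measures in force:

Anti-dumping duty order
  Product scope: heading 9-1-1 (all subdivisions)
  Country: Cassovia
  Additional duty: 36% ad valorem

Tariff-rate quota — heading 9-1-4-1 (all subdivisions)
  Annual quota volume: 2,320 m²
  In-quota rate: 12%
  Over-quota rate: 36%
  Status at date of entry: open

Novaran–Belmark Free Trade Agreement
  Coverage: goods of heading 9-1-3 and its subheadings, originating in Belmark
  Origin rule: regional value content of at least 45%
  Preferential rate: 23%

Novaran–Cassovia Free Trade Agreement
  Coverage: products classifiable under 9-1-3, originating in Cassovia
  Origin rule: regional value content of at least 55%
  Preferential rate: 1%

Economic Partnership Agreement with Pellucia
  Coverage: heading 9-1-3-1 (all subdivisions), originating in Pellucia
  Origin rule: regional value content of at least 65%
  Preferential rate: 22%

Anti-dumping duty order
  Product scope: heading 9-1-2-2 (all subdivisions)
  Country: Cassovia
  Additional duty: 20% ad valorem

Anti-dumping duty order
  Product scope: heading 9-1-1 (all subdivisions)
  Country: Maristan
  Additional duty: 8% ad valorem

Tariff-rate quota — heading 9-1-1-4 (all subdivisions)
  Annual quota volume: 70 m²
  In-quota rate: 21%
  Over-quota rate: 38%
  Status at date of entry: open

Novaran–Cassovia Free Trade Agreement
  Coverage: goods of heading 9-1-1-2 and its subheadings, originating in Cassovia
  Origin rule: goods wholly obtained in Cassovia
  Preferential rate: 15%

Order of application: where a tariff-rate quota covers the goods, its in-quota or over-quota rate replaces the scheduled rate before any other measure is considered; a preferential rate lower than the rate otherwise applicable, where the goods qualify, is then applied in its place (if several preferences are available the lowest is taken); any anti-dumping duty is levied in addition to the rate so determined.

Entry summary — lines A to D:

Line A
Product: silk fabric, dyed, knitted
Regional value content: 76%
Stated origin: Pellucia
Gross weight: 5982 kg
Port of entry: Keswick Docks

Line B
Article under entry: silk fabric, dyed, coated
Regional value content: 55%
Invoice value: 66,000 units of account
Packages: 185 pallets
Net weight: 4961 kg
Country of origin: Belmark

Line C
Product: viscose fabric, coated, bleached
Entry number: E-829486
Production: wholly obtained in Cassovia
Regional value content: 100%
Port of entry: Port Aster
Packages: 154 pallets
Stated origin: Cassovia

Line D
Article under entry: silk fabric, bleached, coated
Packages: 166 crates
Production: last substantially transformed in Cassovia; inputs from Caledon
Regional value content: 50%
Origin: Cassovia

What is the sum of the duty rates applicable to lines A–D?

102%

Line A: silk → 9-1; knitted → 9-1-1; dyed → 9-1-1-3. Scheduled 34%. Pellucia agreement on 9-1-3-1: 9-1-1-3 not covered. → 34%.
Line B: silk → 9-1; coated → 9-1-3; dyed → 9-1-3-3. Scheduled 11%. Belmark agreement on 9-1-3: RVC ≥ 45% → 23% available; preference 23% not lower than 11% → no reduction. → 11%.
Line C: viscose → 9-2; coated → 9-2-1; bleached → 9-2-1-1. Scheduled 38%. Cassovia agreement on 9-1-3: 9-2-1-1 not covered; Cassovia agreement on 9-1-1-2: 9-2-1-1 not covered. → 38%.
Line D: silk → 9-1; coated → 9-1-3; bleached → 9-1-3-1. Scheduled 19%. Cassovia agreement on 9-1-3: RVC < 55%; Cassovia agreement on 9-1-1-2: 9-1-3-1 not covered. → 19%.
Sum: 34% + 11% + 38% + 19% = 102%.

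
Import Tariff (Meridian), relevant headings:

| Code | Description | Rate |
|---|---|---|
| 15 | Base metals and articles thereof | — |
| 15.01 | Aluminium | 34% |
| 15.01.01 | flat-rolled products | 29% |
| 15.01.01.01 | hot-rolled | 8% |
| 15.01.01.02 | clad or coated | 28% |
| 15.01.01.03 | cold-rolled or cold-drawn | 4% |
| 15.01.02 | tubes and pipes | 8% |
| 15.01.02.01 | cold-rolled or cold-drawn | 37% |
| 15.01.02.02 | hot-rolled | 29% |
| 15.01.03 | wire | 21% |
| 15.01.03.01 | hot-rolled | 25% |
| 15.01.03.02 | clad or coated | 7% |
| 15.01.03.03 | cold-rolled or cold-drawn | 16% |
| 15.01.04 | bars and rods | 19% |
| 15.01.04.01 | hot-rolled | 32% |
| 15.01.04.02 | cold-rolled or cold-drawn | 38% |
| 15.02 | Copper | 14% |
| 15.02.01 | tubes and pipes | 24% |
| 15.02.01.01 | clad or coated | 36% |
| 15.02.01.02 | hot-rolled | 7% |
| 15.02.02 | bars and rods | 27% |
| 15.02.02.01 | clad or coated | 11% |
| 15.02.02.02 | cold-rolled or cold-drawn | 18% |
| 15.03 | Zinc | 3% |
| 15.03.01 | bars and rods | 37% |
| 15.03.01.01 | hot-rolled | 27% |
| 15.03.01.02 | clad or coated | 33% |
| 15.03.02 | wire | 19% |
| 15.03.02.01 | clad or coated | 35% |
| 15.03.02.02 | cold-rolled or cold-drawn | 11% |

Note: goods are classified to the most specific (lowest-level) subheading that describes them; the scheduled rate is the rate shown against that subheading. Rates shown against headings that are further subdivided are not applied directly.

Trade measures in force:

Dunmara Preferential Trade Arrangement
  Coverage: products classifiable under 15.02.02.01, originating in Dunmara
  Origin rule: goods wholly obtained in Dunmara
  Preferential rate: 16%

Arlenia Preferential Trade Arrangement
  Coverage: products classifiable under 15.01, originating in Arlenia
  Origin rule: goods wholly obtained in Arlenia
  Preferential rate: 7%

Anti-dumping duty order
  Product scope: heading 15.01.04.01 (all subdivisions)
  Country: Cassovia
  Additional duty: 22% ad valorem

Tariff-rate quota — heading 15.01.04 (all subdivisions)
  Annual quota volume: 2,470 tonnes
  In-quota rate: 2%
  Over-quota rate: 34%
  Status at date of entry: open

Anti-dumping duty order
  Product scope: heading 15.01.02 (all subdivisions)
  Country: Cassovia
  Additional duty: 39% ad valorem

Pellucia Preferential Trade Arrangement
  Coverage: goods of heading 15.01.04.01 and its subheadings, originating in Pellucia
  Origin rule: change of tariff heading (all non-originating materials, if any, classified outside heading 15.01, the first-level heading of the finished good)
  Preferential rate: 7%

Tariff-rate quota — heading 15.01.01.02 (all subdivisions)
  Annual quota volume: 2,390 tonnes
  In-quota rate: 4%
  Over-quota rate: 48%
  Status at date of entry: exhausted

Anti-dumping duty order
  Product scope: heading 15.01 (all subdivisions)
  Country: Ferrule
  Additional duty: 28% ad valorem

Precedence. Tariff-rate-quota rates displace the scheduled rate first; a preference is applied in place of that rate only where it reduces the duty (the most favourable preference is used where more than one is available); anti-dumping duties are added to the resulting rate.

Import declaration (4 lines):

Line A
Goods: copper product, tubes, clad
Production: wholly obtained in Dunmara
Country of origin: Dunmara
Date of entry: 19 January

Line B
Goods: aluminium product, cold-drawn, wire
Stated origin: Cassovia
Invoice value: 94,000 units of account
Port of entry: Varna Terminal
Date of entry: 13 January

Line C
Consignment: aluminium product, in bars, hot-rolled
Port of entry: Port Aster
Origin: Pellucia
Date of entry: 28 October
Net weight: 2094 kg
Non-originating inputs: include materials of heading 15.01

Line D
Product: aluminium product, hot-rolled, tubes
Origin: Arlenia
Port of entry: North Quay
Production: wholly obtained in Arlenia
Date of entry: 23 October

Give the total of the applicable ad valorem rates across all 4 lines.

61%

Line A: copper → 15.02; tubes → 15.02.01; clad → 15.02.01.01. Scheduled 36%. Dunmara agreement on 15.02.02.01: 15.02.01.01 not covered. → 36%.
Line B: aluminium → 15.01; wire → 15.01.03; cold-drawn → 15.01.03.03. Scheduled 16%. No special measure applies. → 16%.
Line C: aluminium → 15.01; in bars → 15.01.04; hot-rolled → 15.01.04.01. Scheduled 32%. quota on 15.01.04 open → in-quota 2%; Pellucia agreement on 15.01.04.01: CTH not met. → 2%.
Line D: aluminium → 15.01; tubes → 15.01.02; hot-rolled → 15.01.02.02. Scheduled 29%. Arlenia agreement on 15.01: wholly obtained → 7% available; preferential 7%. → 7%.
Sum: 36% + 16% + 2% + 7% = 61%.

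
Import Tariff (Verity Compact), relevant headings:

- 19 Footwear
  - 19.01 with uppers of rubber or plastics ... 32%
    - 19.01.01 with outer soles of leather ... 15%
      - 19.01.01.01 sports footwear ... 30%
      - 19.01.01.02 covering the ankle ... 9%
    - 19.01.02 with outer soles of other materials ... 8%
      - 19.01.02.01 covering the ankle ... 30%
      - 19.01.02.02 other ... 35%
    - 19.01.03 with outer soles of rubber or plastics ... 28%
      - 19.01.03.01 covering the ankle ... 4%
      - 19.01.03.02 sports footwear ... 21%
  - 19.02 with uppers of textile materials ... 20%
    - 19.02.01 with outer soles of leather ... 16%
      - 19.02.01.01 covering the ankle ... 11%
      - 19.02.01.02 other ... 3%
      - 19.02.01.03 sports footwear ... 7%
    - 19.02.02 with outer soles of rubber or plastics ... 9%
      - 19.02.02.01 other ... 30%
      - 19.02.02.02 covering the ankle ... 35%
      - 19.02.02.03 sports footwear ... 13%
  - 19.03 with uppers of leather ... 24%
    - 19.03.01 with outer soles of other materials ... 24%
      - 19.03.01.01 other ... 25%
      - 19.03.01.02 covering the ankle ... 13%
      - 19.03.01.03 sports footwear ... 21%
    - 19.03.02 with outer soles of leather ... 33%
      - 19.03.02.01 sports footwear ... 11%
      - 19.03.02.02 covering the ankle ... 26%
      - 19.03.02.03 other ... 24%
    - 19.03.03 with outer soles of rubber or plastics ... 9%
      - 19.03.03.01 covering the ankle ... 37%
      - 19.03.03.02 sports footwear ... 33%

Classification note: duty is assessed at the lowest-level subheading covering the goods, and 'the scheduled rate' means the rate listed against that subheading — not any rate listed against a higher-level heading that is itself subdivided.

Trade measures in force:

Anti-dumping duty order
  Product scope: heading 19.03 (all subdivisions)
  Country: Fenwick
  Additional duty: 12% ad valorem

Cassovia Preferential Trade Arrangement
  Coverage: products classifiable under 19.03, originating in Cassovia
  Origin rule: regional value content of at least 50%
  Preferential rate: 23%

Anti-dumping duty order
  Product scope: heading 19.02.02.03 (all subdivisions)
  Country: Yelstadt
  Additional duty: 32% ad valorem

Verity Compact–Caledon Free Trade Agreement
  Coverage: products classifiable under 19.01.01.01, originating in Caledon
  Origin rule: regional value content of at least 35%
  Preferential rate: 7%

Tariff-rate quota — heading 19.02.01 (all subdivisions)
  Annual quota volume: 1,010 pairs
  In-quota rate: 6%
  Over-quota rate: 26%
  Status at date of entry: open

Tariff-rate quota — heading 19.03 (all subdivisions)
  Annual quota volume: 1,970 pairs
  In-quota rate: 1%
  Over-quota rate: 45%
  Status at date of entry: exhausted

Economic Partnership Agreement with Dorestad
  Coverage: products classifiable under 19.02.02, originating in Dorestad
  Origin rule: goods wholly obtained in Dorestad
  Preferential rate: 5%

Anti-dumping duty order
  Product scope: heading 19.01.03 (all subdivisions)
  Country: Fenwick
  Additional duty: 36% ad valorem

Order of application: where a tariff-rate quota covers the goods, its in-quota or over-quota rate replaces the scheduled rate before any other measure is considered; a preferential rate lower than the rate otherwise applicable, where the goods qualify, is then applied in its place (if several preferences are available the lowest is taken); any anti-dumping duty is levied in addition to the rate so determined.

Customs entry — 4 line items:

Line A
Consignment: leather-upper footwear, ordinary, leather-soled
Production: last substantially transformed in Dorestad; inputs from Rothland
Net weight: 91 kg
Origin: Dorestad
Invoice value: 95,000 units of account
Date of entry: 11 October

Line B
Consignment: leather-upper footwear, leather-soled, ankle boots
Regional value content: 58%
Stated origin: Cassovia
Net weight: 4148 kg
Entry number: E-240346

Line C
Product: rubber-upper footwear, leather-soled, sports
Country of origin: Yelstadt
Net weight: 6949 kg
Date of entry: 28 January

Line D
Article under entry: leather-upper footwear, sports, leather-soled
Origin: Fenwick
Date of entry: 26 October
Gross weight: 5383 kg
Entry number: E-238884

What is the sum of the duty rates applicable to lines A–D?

155%

Line A: leather-upper → 19.03; leather-soled → 19.03.02; ordinary → 19.03.02.03. Scheduled 24%. quota on 19.03 exhausted → over-quota 45%; Dorestad agreement on 19.02.02: 19.03.02.03 not covered. → 45%.
Line B: leather-upper → 19.03; leather-soled → 19.03.02; ankle boots → 19.03.02.02. Scheduled 26%. quota on 19.03 exhausted → over-quota 45%; Cassovia agreement on 19.03: RVC ≥ 50% → 23% available; preferential 23%. → 23%.
Line C: rubber-upper → 19.01; leather-soled → 19.01.01; sports → 19.01.01.01. Scheduled 30%. No special measure applies. → 30%.
Line D: leather-upper → 19.03; leather-soled → 19.03.02; sports → 19.03.02.01. Scheduled 11%. quota on 19.03 exhausted → over-quota 45%; anti-dumping (Fenwick, 19.03): +12%; total 45% + 12% = 57%. → 57%.
Sum: 45% + 23% + 30% + 57% = 155%.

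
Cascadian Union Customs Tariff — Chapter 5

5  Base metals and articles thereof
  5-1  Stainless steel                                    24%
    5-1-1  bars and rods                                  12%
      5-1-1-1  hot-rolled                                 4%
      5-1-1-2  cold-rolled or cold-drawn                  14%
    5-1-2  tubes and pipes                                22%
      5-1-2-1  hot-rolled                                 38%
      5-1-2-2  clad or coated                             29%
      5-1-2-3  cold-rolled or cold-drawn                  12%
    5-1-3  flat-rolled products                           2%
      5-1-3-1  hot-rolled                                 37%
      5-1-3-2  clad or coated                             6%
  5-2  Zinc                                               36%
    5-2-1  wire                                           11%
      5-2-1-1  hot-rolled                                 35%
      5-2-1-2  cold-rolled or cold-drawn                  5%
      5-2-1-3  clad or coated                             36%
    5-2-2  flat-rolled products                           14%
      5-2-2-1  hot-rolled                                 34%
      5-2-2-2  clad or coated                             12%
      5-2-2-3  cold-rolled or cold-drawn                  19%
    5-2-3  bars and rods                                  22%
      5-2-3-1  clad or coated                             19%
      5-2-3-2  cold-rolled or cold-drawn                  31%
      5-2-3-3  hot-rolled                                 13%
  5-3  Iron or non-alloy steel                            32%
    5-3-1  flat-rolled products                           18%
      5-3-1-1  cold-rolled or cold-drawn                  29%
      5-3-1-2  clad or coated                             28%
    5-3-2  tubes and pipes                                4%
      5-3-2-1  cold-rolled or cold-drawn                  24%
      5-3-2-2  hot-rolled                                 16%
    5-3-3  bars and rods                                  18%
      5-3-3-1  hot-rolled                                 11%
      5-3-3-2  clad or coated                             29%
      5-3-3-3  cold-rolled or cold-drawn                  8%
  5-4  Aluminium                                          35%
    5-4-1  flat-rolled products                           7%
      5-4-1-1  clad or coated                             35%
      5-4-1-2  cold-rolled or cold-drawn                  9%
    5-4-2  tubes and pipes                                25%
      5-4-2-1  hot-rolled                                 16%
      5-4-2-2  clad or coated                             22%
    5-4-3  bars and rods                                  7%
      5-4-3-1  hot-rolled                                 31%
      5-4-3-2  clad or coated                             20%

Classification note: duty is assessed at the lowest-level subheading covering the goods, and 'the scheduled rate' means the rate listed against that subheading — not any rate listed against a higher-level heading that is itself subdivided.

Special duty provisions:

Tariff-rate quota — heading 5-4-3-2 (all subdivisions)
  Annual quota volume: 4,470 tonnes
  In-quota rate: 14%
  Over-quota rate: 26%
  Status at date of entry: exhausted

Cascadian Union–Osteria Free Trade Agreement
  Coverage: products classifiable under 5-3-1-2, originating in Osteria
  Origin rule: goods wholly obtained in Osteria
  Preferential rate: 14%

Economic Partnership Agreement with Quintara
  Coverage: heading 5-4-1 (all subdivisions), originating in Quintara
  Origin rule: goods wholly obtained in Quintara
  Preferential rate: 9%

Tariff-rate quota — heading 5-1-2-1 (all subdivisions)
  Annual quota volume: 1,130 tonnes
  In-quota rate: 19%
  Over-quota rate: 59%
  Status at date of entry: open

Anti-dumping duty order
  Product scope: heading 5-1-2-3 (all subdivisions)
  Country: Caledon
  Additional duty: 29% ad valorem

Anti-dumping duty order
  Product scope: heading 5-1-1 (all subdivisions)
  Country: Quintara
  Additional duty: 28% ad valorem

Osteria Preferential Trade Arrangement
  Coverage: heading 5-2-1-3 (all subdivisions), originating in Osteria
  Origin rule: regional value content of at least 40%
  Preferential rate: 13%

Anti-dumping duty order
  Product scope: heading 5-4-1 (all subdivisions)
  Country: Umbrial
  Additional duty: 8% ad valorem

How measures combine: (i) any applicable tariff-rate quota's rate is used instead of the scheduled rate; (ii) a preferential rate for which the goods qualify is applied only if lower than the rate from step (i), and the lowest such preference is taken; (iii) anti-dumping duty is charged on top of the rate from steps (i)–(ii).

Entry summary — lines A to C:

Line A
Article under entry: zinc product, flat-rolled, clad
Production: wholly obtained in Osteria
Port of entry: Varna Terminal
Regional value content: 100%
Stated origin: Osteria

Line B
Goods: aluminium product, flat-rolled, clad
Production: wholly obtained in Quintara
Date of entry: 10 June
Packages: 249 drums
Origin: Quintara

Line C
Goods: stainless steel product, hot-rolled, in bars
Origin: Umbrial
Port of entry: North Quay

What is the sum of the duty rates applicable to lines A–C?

25%

Line A: zinc → 5-2; flat-rolled → 5-2-2; clad → 5-2-2-2. Scheduled 12%. Osteria agreement on 5-3-1-2: 5-2-2-2 not covered; Osteria agreement on 5-2-1-3: 5-2-2-2 not covered. → 12%.
Line B: aluminium → 5-4; flat-rolled → 5-4-1; clad → 5-4-1-1. Scheduled 35%. Quintara agreement on 5-4-1: wholly obtained → 9% available; preferential 9%. → 9%.
Line C: stainless steel → 5-1; in bars → 5-1-1; hot-rolled → 5-1-1-1. Scheduled 4%. No special measure applies. → 4%.
Sum: 12% + 9% + 4% = 25%.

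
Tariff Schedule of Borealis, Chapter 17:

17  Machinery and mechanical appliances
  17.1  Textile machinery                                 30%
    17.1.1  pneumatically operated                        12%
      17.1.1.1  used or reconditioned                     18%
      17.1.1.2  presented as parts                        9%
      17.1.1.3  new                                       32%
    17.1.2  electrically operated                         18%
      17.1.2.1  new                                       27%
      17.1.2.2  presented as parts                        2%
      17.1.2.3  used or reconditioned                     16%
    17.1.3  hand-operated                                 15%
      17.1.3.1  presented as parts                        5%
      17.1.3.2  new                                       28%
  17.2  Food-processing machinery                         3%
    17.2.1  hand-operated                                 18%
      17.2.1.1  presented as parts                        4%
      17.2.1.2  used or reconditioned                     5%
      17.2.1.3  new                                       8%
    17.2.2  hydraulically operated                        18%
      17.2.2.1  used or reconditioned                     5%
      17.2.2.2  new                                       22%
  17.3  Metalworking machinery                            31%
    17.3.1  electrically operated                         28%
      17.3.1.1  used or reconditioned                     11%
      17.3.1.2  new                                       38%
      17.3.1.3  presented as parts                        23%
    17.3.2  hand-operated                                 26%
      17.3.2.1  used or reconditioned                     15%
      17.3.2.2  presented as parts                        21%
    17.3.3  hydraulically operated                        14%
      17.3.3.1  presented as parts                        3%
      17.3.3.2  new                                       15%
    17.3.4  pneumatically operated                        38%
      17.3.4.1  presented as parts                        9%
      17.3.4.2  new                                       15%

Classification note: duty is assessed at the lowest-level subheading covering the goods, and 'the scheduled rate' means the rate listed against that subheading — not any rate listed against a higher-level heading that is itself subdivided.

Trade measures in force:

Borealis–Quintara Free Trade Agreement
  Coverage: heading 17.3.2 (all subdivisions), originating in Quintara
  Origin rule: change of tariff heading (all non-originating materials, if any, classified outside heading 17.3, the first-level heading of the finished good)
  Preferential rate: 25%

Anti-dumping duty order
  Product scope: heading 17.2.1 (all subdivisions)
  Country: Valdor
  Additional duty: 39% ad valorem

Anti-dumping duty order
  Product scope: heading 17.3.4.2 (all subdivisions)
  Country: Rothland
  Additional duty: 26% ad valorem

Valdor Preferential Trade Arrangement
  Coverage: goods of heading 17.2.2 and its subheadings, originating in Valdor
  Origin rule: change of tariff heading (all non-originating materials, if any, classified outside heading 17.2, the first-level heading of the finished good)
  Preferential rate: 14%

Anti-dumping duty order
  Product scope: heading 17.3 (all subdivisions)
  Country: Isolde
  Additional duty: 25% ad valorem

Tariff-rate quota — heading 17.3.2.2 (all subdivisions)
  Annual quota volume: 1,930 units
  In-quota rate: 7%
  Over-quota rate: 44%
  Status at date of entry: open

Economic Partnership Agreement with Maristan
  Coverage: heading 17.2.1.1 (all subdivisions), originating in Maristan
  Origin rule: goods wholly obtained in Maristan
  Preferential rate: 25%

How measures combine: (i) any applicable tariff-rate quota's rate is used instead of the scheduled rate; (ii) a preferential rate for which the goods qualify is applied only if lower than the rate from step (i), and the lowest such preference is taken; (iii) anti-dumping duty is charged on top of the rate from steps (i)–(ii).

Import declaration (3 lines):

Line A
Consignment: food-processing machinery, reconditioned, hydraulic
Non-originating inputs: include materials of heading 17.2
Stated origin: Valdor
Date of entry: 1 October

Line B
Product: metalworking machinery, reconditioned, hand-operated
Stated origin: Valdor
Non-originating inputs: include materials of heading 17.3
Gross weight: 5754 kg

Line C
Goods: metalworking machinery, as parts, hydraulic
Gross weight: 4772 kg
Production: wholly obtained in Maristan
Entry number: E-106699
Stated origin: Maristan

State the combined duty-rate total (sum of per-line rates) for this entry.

23%

Line A: food-processing → 17.2; hydraulic → 17.2.2; reconditioned → 17.2.2.1. Scheduled 5%. Valdor agreement on 17.2.2: CTH not met. → 5%.
Line B: metalworking → 17.3; hand-operated → 17.3.2; reconditioned → 17.3.2.1. Scheduled 15%. Valdor agreement on 17.2.2: 17.3.2.1 not covered. → 15%.
Line C: metalworking → 17.3; hydraulic → 17.3.3; as parts → 17.3.3.1. Scheduled 3%. Maristan agreement on 17.2.1.1: 17.3.3.1 not covered. → 3%.
Sum: 5% + 15% + 3% = 23%.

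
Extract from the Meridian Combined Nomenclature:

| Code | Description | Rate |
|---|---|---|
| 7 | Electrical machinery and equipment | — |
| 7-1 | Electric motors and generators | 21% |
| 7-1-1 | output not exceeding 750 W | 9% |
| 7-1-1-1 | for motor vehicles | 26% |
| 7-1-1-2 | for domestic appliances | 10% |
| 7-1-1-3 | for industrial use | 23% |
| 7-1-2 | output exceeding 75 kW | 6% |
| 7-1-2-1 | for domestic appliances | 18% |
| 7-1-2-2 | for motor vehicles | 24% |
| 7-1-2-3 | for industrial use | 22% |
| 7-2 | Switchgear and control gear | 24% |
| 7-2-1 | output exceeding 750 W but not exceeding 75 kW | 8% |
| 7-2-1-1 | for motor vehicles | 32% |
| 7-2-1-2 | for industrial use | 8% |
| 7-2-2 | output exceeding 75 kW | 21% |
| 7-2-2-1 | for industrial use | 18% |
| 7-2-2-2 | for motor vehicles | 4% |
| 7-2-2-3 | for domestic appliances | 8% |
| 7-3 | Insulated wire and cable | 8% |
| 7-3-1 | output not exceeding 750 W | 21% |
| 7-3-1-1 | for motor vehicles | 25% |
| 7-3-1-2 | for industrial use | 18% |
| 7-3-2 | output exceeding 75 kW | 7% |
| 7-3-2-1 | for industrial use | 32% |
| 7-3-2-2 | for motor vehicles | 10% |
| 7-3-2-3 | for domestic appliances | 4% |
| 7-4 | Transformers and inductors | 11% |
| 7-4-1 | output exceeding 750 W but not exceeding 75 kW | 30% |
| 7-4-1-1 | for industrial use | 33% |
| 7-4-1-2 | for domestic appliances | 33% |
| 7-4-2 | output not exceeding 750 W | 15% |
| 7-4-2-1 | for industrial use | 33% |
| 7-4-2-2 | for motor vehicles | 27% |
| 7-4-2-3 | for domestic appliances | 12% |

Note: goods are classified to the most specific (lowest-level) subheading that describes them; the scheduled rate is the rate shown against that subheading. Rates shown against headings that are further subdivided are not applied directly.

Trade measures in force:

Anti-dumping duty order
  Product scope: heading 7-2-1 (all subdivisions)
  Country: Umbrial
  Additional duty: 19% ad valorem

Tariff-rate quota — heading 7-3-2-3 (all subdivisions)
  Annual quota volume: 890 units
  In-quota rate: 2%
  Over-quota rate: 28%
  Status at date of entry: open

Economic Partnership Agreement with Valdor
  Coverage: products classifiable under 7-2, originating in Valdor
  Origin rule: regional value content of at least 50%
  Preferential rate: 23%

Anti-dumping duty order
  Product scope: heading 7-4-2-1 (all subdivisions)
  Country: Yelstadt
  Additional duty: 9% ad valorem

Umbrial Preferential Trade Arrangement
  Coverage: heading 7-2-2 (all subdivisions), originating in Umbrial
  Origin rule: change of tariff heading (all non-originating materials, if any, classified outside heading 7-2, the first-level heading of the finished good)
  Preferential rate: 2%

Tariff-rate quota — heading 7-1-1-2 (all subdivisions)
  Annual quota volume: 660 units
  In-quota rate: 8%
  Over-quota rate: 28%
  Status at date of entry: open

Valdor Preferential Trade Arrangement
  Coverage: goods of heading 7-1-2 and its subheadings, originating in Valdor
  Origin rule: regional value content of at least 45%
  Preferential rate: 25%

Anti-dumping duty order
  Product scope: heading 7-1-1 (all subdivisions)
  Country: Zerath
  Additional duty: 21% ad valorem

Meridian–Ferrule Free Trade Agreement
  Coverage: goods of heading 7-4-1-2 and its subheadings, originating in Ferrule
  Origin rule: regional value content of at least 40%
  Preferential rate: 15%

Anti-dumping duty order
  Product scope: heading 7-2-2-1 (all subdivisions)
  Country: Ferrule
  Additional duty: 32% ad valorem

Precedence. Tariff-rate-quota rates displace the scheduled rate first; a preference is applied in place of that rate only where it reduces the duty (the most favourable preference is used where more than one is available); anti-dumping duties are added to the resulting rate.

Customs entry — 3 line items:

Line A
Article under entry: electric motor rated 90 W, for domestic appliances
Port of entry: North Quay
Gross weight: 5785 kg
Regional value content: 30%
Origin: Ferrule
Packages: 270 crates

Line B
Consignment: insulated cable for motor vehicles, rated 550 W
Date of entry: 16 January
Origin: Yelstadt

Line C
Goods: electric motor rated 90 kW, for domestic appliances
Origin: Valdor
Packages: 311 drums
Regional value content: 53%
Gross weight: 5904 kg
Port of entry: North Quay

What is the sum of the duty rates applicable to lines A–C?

51%

Line A: electric motor → 7-1; rated 90 W → 7-1-1; for domestic appliances → 7-1-1-2. Scheduled 10%. quota on 7-1-1-2 open → in-quota 8%; Ferrule agreement on 7-4-1-2: 7-1-1-2 not covered. → 8%.
Line B: insulated cable → 7-3; rated 550 W → 7-3-1; for motor vehicles → 7-3-1-1. Scheduled 25%. No special measure applies. → 25%.
Line C: electric motor → 7-1; rated 90 kW → 7-1-2; for domestic appliances → 7-1-2-1. Scheduled 18%. Valdor agreement on 7-2: 7-1-2-1 not covered; Valdor agreement on 7-1-2: RVC ≥ 45% → 25% available; preference 25% not lower than 18% → no reduction. → 18%.
Sum: 8% + 25% + 18% = 51%.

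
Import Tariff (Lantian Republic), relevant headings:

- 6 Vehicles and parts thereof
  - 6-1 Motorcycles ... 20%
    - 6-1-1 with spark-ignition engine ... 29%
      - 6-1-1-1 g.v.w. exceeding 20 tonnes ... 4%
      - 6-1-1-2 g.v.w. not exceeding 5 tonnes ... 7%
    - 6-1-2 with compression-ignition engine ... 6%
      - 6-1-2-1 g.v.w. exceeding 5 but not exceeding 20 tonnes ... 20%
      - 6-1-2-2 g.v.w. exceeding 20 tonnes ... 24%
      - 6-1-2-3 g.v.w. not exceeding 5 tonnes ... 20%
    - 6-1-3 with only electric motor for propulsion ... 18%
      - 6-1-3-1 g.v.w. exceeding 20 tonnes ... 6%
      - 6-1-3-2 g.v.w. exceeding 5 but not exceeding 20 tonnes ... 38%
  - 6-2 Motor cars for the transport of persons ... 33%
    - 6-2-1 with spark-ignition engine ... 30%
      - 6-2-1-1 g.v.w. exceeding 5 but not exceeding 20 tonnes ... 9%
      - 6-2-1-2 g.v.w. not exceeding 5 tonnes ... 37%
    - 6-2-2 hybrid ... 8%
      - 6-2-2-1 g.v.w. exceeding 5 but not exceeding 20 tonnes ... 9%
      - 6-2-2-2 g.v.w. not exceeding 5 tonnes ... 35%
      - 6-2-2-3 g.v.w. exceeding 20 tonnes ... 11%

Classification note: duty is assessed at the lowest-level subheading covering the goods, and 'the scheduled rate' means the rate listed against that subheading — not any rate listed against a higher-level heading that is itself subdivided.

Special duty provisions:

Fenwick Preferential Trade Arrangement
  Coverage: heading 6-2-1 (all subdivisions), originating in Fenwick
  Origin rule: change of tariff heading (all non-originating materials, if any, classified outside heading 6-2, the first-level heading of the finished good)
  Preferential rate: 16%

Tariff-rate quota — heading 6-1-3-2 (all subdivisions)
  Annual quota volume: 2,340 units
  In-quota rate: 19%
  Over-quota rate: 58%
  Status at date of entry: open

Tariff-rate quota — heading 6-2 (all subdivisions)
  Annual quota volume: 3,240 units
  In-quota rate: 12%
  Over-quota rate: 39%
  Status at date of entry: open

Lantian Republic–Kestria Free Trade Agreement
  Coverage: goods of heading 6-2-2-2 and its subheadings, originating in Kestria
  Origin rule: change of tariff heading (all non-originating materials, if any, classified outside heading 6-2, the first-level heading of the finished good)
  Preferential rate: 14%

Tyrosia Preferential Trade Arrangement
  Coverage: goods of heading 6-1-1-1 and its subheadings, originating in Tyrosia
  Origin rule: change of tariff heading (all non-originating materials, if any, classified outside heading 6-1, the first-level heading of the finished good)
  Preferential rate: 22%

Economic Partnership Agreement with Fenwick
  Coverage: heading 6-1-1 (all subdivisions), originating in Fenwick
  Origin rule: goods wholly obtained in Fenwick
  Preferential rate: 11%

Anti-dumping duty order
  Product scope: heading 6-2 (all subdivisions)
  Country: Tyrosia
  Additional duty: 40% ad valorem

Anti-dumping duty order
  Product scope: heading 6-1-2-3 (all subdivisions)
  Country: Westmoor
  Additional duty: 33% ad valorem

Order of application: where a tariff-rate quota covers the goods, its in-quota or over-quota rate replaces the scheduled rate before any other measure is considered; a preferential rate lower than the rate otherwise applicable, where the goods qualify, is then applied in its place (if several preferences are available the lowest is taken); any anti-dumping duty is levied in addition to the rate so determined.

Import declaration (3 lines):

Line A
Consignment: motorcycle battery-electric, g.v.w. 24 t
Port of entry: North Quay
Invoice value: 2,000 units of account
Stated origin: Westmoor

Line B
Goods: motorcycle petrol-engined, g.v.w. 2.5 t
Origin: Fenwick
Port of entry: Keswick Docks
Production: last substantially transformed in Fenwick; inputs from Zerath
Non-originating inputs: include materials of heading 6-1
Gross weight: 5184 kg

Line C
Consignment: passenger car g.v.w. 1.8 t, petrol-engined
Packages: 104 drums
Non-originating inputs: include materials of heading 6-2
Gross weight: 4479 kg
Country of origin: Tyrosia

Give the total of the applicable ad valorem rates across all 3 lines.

Line A: motorcycle → 6-1; battery-electric → 6-1-3; g.v.w. 24 t → 6-1-3-1. Scheduled 6%. No special measure applies. → 6%.
Line B: motorcycle → 6-1; petrol-engined → 6-1-1; g.v.w. 2.5 t → 6-1-1-2. Scheduled 7%. Fenwick agreement on 6-2-1: 6-1-1-2 not covered; Fenwick agreement on 6-1-1: not wholly obtained. → 7%.
Line C: passenger car → 6-2; petrol-engined → 6-2-1; g.v.w. 1.8 t → 6-2-1-2. Scheduled 37%. quota on 6-2 open → in-quota 12%; Tyrosia agreement on 6-1-1-1: 6-2-1-2 not covered; anti-dumping (Tyrosia, 6-2): +40%; total 12% + 40% = 52%. → 52%.
Sum: 6% + 7% + 52% = 65%.

65%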